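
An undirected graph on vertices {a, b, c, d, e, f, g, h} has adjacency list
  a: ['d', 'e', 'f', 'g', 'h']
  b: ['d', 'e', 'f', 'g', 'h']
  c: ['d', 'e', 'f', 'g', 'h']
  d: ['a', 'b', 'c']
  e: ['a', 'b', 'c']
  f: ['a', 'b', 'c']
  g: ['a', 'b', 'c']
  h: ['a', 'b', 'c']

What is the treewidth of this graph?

3

A width-3 tree decomposition is:
Bags: B1 = {a, b, c, h}  B2 = {a, b, c, g}  B3 = {a, b, c, f}  B4 = {a, b, c, e}  B5 = {a, b, c, d}
Tree: B1–B2, B2–B3, B3–B4, B4–B5
The largest bag has 4 vertices, giving width 3; this decomposition certifies tw(G) ≤ 3. For the lower bound: the 4 vertex sets {b,h}, {c,g}, {a}, {f} are disjoint, each induces a connected subgraph, and every pair is joined by at least one edge of G. Contracting each set to a single vertex therefore yields K_{4} as a minor, and since treewidth is minor-monotone, tw(G) ≥ tw(K_{4}) = 3. Therefore the treewidth is 3.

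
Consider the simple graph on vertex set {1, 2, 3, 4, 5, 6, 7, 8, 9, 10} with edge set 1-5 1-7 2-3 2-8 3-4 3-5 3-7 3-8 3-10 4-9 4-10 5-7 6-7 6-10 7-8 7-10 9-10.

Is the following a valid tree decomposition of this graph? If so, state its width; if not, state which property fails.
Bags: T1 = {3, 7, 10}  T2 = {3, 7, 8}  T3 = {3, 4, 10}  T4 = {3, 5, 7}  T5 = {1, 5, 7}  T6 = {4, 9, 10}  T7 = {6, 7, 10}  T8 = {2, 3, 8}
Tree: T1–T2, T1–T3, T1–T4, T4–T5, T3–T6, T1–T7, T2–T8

Vertex coverage: the bags together contain {1, 2, 3, 4, 5, 6, 7, 8, 9, 10}, the full vertex set. Edge coverage: each edge of G has both endpoints in at least one bag. Running intersection: for every vertex, the bags containing it form a connected subtree. All three properties hold, so this is a valid tree decomposition of width max|bag| − 1 = 2, and hence tw(G) ≤ 2.

Yes; width 2.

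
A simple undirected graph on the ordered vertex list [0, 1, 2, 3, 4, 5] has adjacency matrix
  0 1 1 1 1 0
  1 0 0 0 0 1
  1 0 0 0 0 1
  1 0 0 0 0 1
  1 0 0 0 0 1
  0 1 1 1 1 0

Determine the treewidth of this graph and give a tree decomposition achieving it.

Treewidth 2.
Bags: B1 = {0, 3, 5}  B2 = {0, 4, 5}  B3 = {0, 2, 5}  B4 = {0, 1, 5}
Tree: B1–B2, B2–B3, B3–B4

Each bag holds 3 vertices, so the decomposition has width 2, which upper-bounds the treewidth. The edges 0–3–5–4–0 form a cycle, so G is not a tree and its treewidth is at least 2. Hence tw(G) = 2 exactly.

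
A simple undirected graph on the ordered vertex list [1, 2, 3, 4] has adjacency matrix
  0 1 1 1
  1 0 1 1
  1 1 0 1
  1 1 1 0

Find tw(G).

A width-3 tree decomposition is:
Bags: B1 = {1, 2, 3, 4}
Tree: (single bag)
With just one bag of size 4, the width is 4 − 1 = 3, so tw(G) ≤ 3. Conversely, {1, 2, 3, 4} is a clique of size 4, and the vertices of any clique must share a bag in every tree decomposition; so some bag has ≥ 4 vertices and tw(G) ≥ 3. The upper and lower bounds meet at 3, so that is the treewidth.

3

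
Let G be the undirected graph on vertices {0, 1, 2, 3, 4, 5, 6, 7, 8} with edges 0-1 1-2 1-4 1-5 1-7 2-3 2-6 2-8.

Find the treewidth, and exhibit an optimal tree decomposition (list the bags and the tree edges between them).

The largest bag has 2 vertices, giving width 1; this decomposition certifies tw(G) ≤ 1. Since G has at least one edge (e.g. 2–6), it is not an edgeless graph, so tw(G) ≥ 1. Therefore the treewidth is 1.

Treewidth 1.
One such decomposition:
Bags: B1 = {2, 6}  B2 = {1, 2}  B3 = {2, 3}  B4 = {1, 5}  B5 = {0, 1}  B6 = {1, 4}  B7 = {2, 8}  B8 = {1, 7}
Tree: B1–B2, B2–B3, B2–B4, B4–B5, B5–B6, B3–B7, B2–B8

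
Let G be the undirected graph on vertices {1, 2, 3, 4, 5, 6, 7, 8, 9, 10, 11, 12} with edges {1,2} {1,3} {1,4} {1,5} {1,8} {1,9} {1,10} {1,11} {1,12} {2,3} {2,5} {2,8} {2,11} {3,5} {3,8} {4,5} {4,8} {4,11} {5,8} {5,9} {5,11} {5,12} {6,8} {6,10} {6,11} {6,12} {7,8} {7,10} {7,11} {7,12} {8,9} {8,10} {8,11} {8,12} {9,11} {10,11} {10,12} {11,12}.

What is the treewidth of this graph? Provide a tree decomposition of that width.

Each bag holds 5 vertices, so the decomposition has width 4, which upper-bounds the treewidth. On the other hand G contains the 5-clique {1, 8, 10, 11, 12}. A clique must lie in a single bag of any decomposition, so no decomposition can have width below 4. Therefore the treewidth is 4.

Treewidth 4.
One optimal decomposition is:
Bags: B1 = {1, 2, 5, 8, 11}  B2 = {1, 4, 5, 8, 11}  B3 = {1, 5, 8, 11, 12}  B4 = {1, 5, 8, 9, 11}  B5 = {1, 8, 10, 11, 12}  B6 = {6, 8, 10, 11, 12}  B7 = {1, 2, 3, 5, 8}  B8 = {7, 8, 10, 11, 12}
Tree: B1–B2, B1–B3, B3–B4, B3–B5, B5–B6, B1–B7, B5–B8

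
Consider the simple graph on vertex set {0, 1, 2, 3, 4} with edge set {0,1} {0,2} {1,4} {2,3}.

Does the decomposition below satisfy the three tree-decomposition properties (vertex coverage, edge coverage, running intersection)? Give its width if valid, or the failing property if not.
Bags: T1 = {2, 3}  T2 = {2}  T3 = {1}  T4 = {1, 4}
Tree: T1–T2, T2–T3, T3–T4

A tree decomposition must satisfy three properties: every vertex lies in some bag; for every edge, both endpoints lie together in some bag; and for every vertex, the bags containing it form a connected subtree. Here vertex 0 appears in no bag, so the decomposition is invalid.

No — vertex 0 appears in no bag.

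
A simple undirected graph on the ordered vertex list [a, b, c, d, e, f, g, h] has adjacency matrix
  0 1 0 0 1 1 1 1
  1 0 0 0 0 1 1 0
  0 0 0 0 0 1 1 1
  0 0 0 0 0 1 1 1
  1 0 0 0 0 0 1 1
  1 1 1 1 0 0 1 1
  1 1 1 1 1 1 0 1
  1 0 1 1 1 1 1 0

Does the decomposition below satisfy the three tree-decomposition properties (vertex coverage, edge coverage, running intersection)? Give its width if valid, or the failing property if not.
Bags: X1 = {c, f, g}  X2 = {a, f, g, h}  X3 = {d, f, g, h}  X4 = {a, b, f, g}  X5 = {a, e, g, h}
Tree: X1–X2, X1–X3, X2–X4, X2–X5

A tree decomposition must satisfy three properties: every vertex lies in some bag; for every edge, both endpoints lie together in some bag; and for every vertex, the bags containing it form a connected subtree. Here edge (h,c) lies in no bag, so the decomposition is invalid.

No — edge (h,c) lies in no bag.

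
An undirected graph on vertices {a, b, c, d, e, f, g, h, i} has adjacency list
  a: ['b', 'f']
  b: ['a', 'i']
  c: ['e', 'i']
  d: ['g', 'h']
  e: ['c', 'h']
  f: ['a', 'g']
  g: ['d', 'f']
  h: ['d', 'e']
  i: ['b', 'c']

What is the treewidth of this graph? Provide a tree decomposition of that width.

Each bag holds 3 vertices, so the decomposition has width 2, which upper-bounds the treewidth. For the lower bound, G contains the cycle g–f–a–b–i–c–e–h–d–g, so G is not a forest; only forests have treewidth ≤ 1, hence tw(G) ≥ 2. Therefore the treewidth is 2.

Treewidth 2.
Bags: B1 = {a, f, g}  B2 = {a, b, g}  B3 = {b, g, i}  B4 = {c, g, i}  B5 = {c, e, g}  B6 = {e, g, h}  B7 = {d, g, h}
Tree: B1–B2, B2–B3, B3–B4, B4–B5, B5–B6, B6–B7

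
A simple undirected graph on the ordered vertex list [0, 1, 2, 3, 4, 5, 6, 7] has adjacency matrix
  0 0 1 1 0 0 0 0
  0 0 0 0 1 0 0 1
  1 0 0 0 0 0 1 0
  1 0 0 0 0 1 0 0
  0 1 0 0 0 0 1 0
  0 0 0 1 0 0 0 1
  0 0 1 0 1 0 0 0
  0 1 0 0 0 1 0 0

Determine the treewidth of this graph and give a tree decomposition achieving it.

Each bag holds 3 vertices, so the decomposition has width 2, which upper-bounds the treewidth. Since 5–3–0–2–6–4–1–7–5 is a cycle in G, G is not acyclic. Forests are exactly the graphs of treewidth ≤ 1, so tw(G) ≥ 2. The upper and lower bounds meet at 2, so that is the treewidth.

Treewidth 2.
One optimal decomposition is:
Bags: B1 = {0, 3, 5}  B2 = {0, 2, 5}  B3 = {2, 5, 6}  B4 = {4, 5, 6}  B5 = {1, 4, 5}  B6 = {1, 5, 7}
Tree: B1–B2, B2–B3, B3–B4, B4–B5, B5–B6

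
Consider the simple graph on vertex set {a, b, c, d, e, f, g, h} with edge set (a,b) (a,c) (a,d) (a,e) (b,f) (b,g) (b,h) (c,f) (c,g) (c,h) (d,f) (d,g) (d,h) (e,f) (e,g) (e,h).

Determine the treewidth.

A width-4 tree decomposition is:
Bags: B1 = {a, c, f, g, h}  B2 = {a, b, f, g, h}  B3 = {a, d, f, g, h}  B4 = {a, e, f, g, h}
Tree: B1–B2, B2–B3, B3–B4
Every bag has size at most 5, so the width is 5 − 1 = 4 and tw(G) ≤ 4. For the lower bound: the 5 vertex sets {a,c}, {b,g}, {d,h}, {f}, {e} are disjoint, each induces a connected subgraph, and every pair is joined by at least one edge of G. Contracting each set to a single vertex therefore yields K_{5} as a minor, and since treewidth is minor-monotone, tw(G) ≥ tw(K_{5}) = 4. The upper and lower bounds meet at 4, so that is the treewidth.

4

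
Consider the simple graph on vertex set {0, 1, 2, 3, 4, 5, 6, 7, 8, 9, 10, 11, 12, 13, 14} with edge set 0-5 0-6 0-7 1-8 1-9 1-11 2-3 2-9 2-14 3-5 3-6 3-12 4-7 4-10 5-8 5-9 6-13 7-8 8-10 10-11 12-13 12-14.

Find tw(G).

A width-3 tree decomposition is:
Bags: B1 = {1, 4, 10, 11}  B2 = {1, 4, 8, 10}  B3 = {1, 4, 7, 8}  B4 = {1, 7, 8, 9}  B5 = {5, 7, 8, 9}  B6 = {0, 5, 7, 9}  B7 = {0, 2, 5, 9}  B8 = {0, 2, 3, 5}  B9 = {0, 2, 3, 6}  B10 = {2, 3, 6, 14}  B11 = {3, 6, 12, 14}  B12 = {6, 12, 13, 14}
Tree: B1–B2, B2–B3, B3–B4, B4–B5, B5–B6, B6–B7, B7–B8, B8–B9, B9–B10, B10–B11, B11–B12
Every bag has size at most 4, so the width is 4 − 1 = 3 and tw(G) ≤ 3. For the lower bound: the 4 vertex sets {4,10,11}, {1}, {8}, {0,5,7,9} are disjoint, each induces a connected subgraph, and every pair is joined by at least one edge of G. Contracting each set to a single vertex therefore yields K_{4} as a minor, and since treewidth is minor-monotone, tw(G) ≥ tw(K_{4}) = 3. The upper and lower bounds meet at 3, so that is the treewidth.

3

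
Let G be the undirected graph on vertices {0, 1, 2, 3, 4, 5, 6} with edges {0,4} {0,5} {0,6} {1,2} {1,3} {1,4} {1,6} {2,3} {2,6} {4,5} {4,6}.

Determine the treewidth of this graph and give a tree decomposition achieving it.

Treewidth 2.
One optimal decomposition is:
Bags: B1 = {0, 4, 6}  B2 = {1, 4, 6}  B3 = {1, 2, 6}  B4 = {1, 2, 3}  B5 = {0, 4, 5}
Tree: B1–B2, B2–B3, B3–B4, B1–B5

Every bag has size at most 3, so the width is 3 − 1 = 2 and tw(G) ≤ 2. For the lower bound, the 3 vertices {0, 4, 5} are pairwise adjacent, and any tree decomposition puts a clique entirely inside one bag — forcing width ≥ 2. The upper and lower bounds meet at 2, so that is the treewidth.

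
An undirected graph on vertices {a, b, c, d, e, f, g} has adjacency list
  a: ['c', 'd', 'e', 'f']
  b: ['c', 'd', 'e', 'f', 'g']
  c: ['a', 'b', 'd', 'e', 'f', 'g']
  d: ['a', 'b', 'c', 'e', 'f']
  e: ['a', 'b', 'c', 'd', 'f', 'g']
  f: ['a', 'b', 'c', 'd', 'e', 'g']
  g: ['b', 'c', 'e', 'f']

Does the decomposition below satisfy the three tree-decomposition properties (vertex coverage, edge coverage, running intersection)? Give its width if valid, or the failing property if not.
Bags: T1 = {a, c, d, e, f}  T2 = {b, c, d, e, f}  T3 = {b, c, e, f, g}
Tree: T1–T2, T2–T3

Yes; width 4.

Every vertex of G appears in some bag (union = {a, b, c, d, e, f, g}); every edge is covered by a bag; and for each vertex v the set of bags containing v is connected in the bag tree. The decomposition is therefore valid. The largest bag has 5 vertices, so the width is 4.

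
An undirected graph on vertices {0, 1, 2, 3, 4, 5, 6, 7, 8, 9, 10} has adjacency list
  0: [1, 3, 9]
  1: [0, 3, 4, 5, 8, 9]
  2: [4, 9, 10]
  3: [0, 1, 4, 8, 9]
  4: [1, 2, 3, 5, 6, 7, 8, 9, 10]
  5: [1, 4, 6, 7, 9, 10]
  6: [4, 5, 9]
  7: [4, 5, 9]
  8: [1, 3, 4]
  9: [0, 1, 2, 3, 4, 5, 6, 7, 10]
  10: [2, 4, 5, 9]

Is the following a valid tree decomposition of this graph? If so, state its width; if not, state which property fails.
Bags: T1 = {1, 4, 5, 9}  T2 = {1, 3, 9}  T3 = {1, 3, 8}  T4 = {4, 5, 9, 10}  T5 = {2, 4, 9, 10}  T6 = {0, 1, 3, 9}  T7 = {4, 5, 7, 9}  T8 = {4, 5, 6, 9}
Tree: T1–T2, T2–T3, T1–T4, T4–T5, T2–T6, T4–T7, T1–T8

A tree decomposition must satisfy three properties: every vertex lies in some bag; for every edge, both endpoints lie together in some bag; and for every vertex, the bags containing it form a connected subtree. Here edge (4,3) lies in no bag, so the decomposition is invalid.

No — edge (4,3) lies in no bag.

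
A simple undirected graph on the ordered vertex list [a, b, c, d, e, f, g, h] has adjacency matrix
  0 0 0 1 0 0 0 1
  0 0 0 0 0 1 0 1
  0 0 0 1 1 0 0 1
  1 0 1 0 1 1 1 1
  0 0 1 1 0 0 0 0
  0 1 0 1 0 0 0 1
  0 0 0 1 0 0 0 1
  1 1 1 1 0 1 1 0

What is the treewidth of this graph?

2

A width-2 tree decomposition is:
Bags: B1 = {d, f, h}  B2 = {c, d, h}  B3 = {c, d, e}  B4 = {b, f, h}  B5 = {d, g, h}  B6 = {a, d, h}
Tree: B1–B2, B2–B3, B1–B4, B2–B5, B1–B6
The largest bag has 3 vertices, giving width 2; this decomposition certifies tw(G) ≤ 2. Conversely, {c, d, e} is a clique of size 3, and the vertices of any clique must share a bag in every tree decomposition; so some bag has ≥ 3 vertices and tw(G) ≥ 2. Therefore the treewidth is 2.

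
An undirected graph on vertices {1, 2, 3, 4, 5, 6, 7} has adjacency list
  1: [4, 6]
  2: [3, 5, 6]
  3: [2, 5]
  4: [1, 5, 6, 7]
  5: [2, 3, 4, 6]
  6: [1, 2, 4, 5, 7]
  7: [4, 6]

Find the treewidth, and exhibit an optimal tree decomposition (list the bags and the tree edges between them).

Each bag holds 3 vertices, so the decomposition has width 2, which upper-bounds the treewidth. For the lower bound, the 3 vertices {2, 3, 5} are pairwise adjacent, and any tree decomposition puts a clique entirely inside one bag — forcing width ≥ 2. Combining the bounds, tw(G) = 2.

Treewidth 2.
Bags: B1 = {4, 6, 7}  B2 = {1, 4, 6}  B3 = {4, 5, 6}  B4 = {2, 5, 6}  B5 = {2, 3, 5}
Tree: B1–B2, B2–B3, B3–B4, B4–B5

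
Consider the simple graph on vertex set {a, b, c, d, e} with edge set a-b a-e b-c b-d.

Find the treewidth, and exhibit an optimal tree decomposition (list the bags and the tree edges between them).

Treewidth 1.
Bags: B1 = {b, c}  B2 = {a, b}  B3 = {b, d}  B4 = {a, e}
Tree: B1–B2, B1–B3, B2–B4

Every bag has size at most 2, so the width is 2 − 1 = 1 and tw(G) ≤ 1. Any graph with an edge has treewidth ≥ 1, and G has the edge b–c. The upper and lower bounds meet at 1, so that is the treewidth.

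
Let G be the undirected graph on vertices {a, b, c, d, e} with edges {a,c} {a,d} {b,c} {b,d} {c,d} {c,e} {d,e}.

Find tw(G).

A width-2 tree decomposition is:
Bags: B1 = {a, c, d}  B2 = {b, c, d}  B3 = {c, d, e}
Tree: B1–B2, B2–B3
The largest bag has 3 vertices, giving width 2; this decomposition certifies tw(G) ≤ 2. For the lower bound, the 3 vertices {c, d, e} are pairwise adjacent, and any tree decomposition puts a clique entirely inside one bag — forcing width ≥ 2. Combining the bounds, tw(G) = 2.

2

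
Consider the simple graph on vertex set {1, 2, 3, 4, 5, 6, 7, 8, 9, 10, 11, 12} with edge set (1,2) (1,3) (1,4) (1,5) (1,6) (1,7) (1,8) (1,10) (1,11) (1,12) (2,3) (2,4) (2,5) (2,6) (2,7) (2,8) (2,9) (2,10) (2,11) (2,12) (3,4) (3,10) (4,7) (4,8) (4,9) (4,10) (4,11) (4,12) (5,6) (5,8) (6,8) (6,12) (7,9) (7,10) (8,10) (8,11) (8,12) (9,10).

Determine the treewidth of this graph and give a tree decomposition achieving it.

Treewidth 4.
One optimal decomposition is:
Bags: B1 = {1, 2, 4, 8, 11}  B2 = {1, 2, 4, 8, 12}  B3 = {1, 2, 4, 8, 10}  B4 = {1, 2, 4, 7, 10}  B5 = {2, 4, 7, 9, 10}  B6 = {1, 2, 6, 8, 12}  B7 = {1, 2, 3, 4, 10}  B8 = {1, 2, 5, 6, 8}
Tree: B1–B2, B2–B3, B3–B4, B4–B5, B2–B6, B4–B7, B6–B8

Each bag holds 5 vertices, so the decomposition has width 4, which upper-bounds the treewidth. For the lower bound, the 5 vertices {1, 2, 4, 8, 10} are pairwise adjacent, and any tree decomposition puts a clique entirely inside one bag — forcing width ≥ 4. Combining the bounds, tw(G) = 4.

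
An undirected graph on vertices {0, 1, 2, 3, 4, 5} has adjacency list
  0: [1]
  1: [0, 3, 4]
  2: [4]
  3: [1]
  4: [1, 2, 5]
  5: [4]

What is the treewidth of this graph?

1

A width-1 tree decomposition is:
Bags: B1 = {0, 1}  B2 = {1, 3}  B3 = {1, 4}  B4 = {4, 5}  B5 = {2, 4}
Tree: B1–B2, B2–B3, B3–B4, B3–B5
Each bag holds 2 vertices, so the decomposition has width 1, which upper-bounds the treewidth. G has an edge, so its treewidth is at least 1. Combining the bounds, tw(G) = 1.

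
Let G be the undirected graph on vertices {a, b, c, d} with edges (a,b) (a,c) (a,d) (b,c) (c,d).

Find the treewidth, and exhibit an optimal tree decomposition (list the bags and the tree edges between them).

Treewidth 2.
Bags: B1 = {a, c, d}  B2 = {a, b, c}
Tree: B1–B2

Each bag holds 3 vertices, so the decomposition has width 2, which upper-bounds the treewidth. On the other hand G contains the 3-clique {a, c, d}. A clique must lie in a single bag of any decomposition, so no decomposition can have width below 2. Hence tw(G) = 2 exactly.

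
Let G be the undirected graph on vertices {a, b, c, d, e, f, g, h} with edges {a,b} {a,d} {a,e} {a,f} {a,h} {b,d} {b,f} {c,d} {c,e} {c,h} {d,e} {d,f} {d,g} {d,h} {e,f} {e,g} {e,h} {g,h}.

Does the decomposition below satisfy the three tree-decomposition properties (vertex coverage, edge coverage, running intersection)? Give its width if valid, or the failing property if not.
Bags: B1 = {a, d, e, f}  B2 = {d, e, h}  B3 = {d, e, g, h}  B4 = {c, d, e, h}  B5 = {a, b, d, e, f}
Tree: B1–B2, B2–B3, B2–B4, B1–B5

A tree decomposition must satisfy three properties: every vertex lies in some bag; for every edge, both endpoints lie together in some bag; and for every vertex, the bags containing it form a connected subtree. Here edge (a,h) lies in no bag, so the decomposition is invalid.

No — edge (a,h) lies in no bag.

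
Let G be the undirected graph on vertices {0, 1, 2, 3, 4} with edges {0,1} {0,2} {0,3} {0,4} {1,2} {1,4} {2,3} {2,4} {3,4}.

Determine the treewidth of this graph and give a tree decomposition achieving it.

Treewidth 3.
Bags: B1 = {0, 2, 3, 4}  B2 = {0, 1, 2, 4}
Tree: B1–B2

Every bag has size at most 4, so the width is 4 − 1 = 3 and tw(G) ≤ 3. For the lower bound, the 4 vertices {0, 1, 2, 4} are pairwise adjacent, and any tree decomposition puts a clique entirely inside one bag — forcing width ≥ 3. The upper and lower bounds meet at 3, so that is the treewidth.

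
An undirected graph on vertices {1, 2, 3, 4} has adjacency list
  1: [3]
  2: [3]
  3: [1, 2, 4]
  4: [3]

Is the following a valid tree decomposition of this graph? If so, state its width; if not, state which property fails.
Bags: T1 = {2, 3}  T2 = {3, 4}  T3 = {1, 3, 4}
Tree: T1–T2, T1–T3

No — bags containing vertex 4 are not connected in the tree.

A tree decomposition must satisfy three properties: every vertex lies in some bag; for every edge, both endpoints lie together in some bag; and for every vertex, the bags containing it form a connected subtree. Here bags containing vertex 4 are not connected in the tree, so the decomposition is invalid.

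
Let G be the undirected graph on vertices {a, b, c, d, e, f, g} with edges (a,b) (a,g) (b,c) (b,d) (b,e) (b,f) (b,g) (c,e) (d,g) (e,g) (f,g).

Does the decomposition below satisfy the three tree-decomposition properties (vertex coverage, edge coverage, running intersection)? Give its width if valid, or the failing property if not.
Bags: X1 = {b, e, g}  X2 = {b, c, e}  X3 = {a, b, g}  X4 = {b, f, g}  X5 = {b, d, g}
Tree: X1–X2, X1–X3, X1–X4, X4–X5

Every vertex of G appears in some bag (union = {a, b, c, d, e, f, g}); every edge is covered by a bag; and for each vertex v the set of bags containing v is connected in the bag tree. The decomposition is therefore valid. The largest bag has 3 vertices, so the width is 2.

Yes; width 2.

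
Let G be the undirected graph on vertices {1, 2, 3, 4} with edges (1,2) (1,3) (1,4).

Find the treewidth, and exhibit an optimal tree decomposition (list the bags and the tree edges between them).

Treewidth 1.
One optimal decomposition is:
Bags: B1 = {1, 4}  B2 = {1, 3}  B3 = {1, 2}
Tree: B1–B2, B2–B3

Every bag has size at most 2, so the width is 2 − 1 = 1 and tw(G) ≤ 1. Any graph with an edge has treewidth ≥ 1, and G has the edge 1–4. Combining the bounds, tw(G) = 1.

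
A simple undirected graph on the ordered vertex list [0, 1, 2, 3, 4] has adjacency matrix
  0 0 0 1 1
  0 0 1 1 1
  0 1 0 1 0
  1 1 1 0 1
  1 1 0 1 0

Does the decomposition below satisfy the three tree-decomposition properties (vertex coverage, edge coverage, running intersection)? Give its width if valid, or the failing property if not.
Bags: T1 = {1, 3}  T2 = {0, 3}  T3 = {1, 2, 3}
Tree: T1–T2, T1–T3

No — vertex 4 appears in no bag.

A tree decomposition must satisfy three properties: every vertex lies in some bag; for every edge, both endpoints lie together in some bag; and for every vertex, the bags containing it form a connected subtree. Here vertex 4 appears in no bag, so the decomposition is invalid.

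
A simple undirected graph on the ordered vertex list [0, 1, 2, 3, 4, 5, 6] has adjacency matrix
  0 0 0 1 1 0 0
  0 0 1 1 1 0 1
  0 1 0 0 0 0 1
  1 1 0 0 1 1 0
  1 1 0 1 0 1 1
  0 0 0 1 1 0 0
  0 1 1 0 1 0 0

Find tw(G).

A width-2 tree decomposition is:
Bags: B1 = {1, 3, 4}  B2 = {1, 4, 6}  B3 = {0, 3, 4}  B4 = {1, 2, 6}  B5 = {3, 4, 5}
Tree: B1–B2, B1–B3, B2–B4, B3–B5
The largest bag has 3 vertices, giving width 2; this decomposition certifies tw(G) ≤ 2. Conversely, {1, 2, 6} is a clique of size 3, and the vertices of any clique must share a bag in every tree decomposition; so some bag has ≥ 3 vertices and tw(G) ≥ 2. Hence tw(G) = 2 exactly.

2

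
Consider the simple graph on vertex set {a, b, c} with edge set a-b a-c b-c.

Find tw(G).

A width-2 tree decomposition is:
Bags: B1 = {a, b, c}
Tree: (single bag)
With just one bag of size 3, the width is 3 − 1 = 2, so tw(G) ≤ 2. Conversely, {a, b, c} is a clique of size 3, and the vertices of any clique must share a bag in every tree decomposition; so some bag has ≥ 3 vertices and tw(G) ≥ 2. Therefore the treewidth is 2.

2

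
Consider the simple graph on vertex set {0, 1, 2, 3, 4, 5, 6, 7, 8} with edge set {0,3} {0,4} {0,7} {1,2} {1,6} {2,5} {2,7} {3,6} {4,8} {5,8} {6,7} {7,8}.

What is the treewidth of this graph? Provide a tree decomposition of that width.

Treewidth 3.
One optimal decomposition is:
Bags: B1 = {0, 3, 4, 8}  B2 = {0, 3, 7, 8}  B3 = {3, 6, 7, 8}  B4 = {5, 6, 7, 8}  B5 = {2, 5, 6, 7}  B6 = {1, 2, 5, 6}
Tree: B1–B2, B2–B3, B3–B4, B4–B5, B5–B6

Every bag has size at most 4, so the width is 4 − 1 = 3 and tw(G) ≤ 3. For the lower bound: the 4 vertex sets {0,3,4}, {8}, {7}, {1,2,5,6} are disjoint, each induces a connected subgraph, and every pair is joined by at least one edge of G. Contracting each set to a single vertex therefore yields K_{4} as a minor, and since treewidth is minor-monotone, tw(G) ≥ tw(K_{4}) = 3. Hence tw(G) = 3 exactly.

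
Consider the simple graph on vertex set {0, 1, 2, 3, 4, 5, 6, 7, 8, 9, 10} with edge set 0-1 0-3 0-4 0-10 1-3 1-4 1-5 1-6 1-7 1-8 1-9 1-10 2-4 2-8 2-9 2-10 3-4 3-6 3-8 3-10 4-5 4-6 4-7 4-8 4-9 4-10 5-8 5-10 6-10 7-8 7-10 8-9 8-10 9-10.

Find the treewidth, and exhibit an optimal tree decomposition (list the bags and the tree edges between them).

Treewidth 4.
Bags: B1 = {1, 4, 8, 9, 10}  B2 = {1, 3, 4, 8, 10}  B3 = {0, 1, 3, 4, 10}  B4 = {1, 4, 5, 8, 10}  B5 = {2, 4, 8, 9, 10}  B6 = {1, 4, 7, 8, 10}  B7 = {1, 3, 4, 6, 10}
Tree: B1–B2, B2–B3, B2–B4, B1–B5, B4–B6, B3–B7

Every bag has size at most 5, so the width is 5 − 1 = 4 and tw(G) ≤ 4. For the lower bound, the 5 vertices {0, 1, 3, 4, 10} are pairwise adjacent, and any tree decomposition puts a clique entirely inside one bag — forcing width ≥ 4. The upper and lower bounds meet at 4, so that is the treewidth.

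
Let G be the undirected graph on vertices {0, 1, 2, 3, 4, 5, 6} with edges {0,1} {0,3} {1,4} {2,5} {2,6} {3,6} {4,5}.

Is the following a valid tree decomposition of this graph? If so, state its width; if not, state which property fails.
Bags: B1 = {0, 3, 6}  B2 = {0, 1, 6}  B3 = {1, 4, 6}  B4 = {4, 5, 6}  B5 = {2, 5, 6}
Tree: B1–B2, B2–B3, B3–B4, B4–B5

Vertex coverage: the bags together contain {0, 1, 2, 3, 4, 5, 6}, the full vertex set. Edge coverage: each edge of G has both endpoints in at least one bag. Running intersection: for every vertex, the bags containing it form a connected subtree. All three properties hold, so this is a valid tree decomposition of width max|bag| − 1 = 2, and hence tw(G) ≤ 2.

Yes; width 2.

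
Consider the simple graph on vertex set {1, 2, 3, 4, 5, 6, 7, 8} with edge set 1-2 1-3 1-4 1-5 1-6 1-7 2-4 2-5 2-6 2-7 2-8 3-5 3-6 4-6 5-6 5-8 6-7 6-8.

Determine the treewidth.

3

A width-3 tree decomposition is:
Bags: B1 = {1, 2, 4, 6}  B2 = {1, 2, 5, 6}  B3 = {1, 3, 5, 6}  B4 = {2, 5, 6, 8}  B5 = {1, 2, 6, 7}
Tree: B1–B2, B2–B3, B2–B4, B2–B5
Each bag holds 4 vertices, so the decomposition has width 3, which upper-bounds the treewidth. On the other hand G contains the 4-clique {2, 5, 6, 8}. A clique must lie in a single bag of any decomposition, so no decomposition can have width below 3. Combining the bounds, tw(G) = 3.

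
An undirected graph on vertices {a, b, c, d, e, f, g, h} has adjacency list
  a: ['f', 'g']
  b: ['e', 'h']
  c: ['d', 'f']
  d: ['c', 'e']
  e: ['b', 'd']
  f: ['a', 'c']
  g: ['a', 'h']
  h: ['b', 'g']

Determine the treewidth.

2

A width-2 tree decomposition is:
Bags: B1 = {a, f, g}  B2 = {f, g, h}  B3 = {b, f, h}  B4 = {b, e, f}  B5 = {d, e, f}  B6 = {c, d, f}
Tree: B1–B2, B2–B3, B3–B4, B4–B5, B5–B6
Each bag holds 3 vertices, so the decomposition has width 2, which upper-bounds the treewidth. For the lower bound, G contains the cycle f–a–g–h–b–e–d–c–f, so G is not a forest; only forests have treewidth ≤ 1, hence tw(G) ≥ 2. Combining the bounds, tw(G) = 2.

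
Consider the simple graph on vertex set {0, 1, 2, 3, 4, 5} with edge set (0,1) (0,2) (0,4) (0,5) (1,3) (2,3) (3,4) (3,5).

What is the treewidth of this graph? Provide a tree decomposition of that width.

Treewidth 2.
Bags: B1 = {0, 1, 3}  B2 = {0, 3, 5}  B3 = {0, 3, 4}  B4 = {0, 2, 3}
Tree: B1–B2, B2–B3, B3–B4

The largest bag has 3 vertices, giving width 2; this decomposition certifies tw(G) ≤ 2. For the lower bound, G contains the cycle 1–3–5–0–1, so G is not a forest; only forests have treewidth ≤ 1, hence tw(G) ≥ 2. Therefore the treewidth is 2.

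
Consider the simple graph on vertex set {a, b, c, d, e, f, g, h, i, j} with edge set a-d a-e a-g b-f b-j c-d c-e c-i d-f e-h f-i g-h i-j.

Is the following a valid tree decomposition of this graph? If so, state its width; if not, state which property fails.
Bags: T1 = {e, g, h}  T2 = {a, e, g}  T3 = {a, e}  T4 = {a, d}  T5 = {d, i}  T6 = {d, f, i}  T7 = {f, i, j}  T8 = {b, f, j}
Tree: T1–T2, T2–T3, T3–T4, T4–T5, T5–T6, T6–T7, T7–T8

A tree decomposition must satisfy three properties: every vertex lies in some bag; for every edge, both endpoints lie together in some bag; and for every vertex, the bags containing it form a connected subtree. Here vertex c appears in no bag, so the decomposition is invalid.

No — vertex c appears in no bag.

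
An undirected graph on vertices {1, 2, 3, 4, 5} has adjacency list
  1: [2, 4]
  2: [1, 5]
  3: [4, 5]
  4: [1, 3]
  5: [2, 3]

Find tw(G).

2

A width-2 tree decomposition is:
Bags: B1 = {1, 3, 4}  B2 = {1, 3, 5}  B3 = {1, 2, 5}
Tree: B1–B2, B2–B3
Each bag holds 3 vertices, so the decomposition has width 2, which upper-bounds the treewidth. Since 1–4–3–5–2–1 is a cycle in G, G is not acyclic. Forests are exactly the graphs of treewidth ≤ 1, so tw(G) ≥ 2. Therefore the treewidth is 2.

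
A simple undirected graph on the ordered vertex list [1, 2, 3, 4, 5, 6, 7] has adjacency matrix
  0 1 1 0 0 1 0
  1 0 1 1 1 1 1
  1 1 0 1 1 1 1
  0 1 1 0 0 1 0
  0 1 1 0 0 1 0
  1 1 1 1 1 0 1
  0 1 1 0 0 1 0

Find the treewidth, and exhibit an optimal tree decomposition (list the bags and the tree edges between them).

Each bag holds 4 vertices, so the decomposition has width 3, which upper-bounds the treewidth. On the other hand G contains the 4-clique {1, 2, 3, 6}. A clique must lie in a single bag of any decomposition, so no decomposition can have width below 3. Therefore the treewidth is 3.

Treewidth 3.
One such decomposition:
Bags: B1 = {2, 3, 6, 7}  B2 = {1, 2, 3, 6}  B3 = {2, 3, 5, 6}  B4 = {2, 3, 4, 6}
Tree: B1–B2, B1–B3, B1–B4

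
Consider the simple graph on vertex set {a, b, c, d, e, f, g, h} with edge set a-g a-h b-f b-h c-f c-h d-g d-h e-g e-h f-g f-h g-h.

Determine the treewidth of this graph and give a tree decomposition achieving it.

Treewidth 2.
Bags: B1 = {f, g, h}  B2 = {c, f, h}  B3 = {d, g, h}  B4 = {b, f, h}  B5 = {e, g, h}  B6 = {a, g, h}
Tree: B1–B2, B1–B3, B2–B4, B1–B5, B3–B6

Each bag holds 3 vertices, so the decomposition has width 2, which upper-bounds the treewidth. On the other hand G contains the 3-clique {d, g, h}. A clique must lie in a single bag of any decomposition, so no decomposition can have width below 2. Therefore the treewidth is 2.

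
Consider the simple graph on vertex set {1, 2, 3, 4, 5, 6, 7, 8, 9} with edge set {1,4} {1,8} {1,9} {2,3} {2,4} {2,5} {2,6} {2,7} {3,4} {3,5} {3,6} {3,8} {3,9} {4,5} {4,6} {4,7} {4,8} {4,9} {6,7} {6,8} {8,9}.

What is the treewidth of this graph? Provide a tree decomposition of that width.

Each bag holds 4 vertices, so the decomposition has width 3, which upper-bounds the treewidth. Conversely, {1, 4, 8, 9} is a clique of size 4, and the vertices of any clique must share a bag in every tree decomposition; so some bag has ≥ 4 vertices and tw(G) ≥ 3. The upper and lower bounds meet at 3, so that is the treewidth.

Treewidth 3.
Bags: B1 = {2, 3, 4, 6}  B2 = {3, 4, 6, 8}  B3 = {2, 4, 6, 7}  B4 = {2, 3, 4, 5}  B5 = {3, 4, 8, 9}  B6 = {1, 4, 8, 9}
Tree: B1–B2, B1–B3, B1–B4, B2–B5, B5–B6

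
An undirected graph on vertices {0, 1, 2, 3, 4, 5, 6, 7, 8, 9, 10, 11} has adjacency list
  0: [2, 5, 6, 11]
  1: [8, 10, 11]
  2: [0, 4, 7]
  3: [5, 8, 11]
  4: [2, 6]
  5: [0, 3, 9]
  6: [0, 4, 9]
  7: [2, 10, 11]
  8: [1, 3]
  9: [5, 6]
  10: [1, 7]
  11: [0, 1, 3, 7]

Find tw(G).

3

A width-3 tree decomposition is:
Bags: B1 = {2, 4, 6, 9}  B2 = {0, 2, 6, 9}  B3 = {0, 2, 5, 9}  B4 = {0, 2, 5, 7}  B5 = {0, 5, 7, 11}  B6 = {3, 5, 7, 11}  B7 = {3, 7, 10, 11}  B8 = {1, 3, 10, 11}  B9 = {1, 3, 8, 10}
Tree: B1–B2, B2–B3, B3–B4, B4–B5, B5–B6, B6–B7, B7–B8, B8–B9
The largest bag has 4 vertices, giving width 3; this decomposition certifies tw(G) ≤ 3. For the lower bound: the 4 vertex sets {4,6,9}, {2}, {0}, {3,5,7,11} are disjoint, each induces a connected subgraph, and every pair is joined by at least one edge of G. Contracting each set to a single vertex therefore yields K_{4} as a minor, and since treewidth is minor-monotone, tw(G) ≥ tw(K_{4}) = 3. Therefore the treewidth is 3.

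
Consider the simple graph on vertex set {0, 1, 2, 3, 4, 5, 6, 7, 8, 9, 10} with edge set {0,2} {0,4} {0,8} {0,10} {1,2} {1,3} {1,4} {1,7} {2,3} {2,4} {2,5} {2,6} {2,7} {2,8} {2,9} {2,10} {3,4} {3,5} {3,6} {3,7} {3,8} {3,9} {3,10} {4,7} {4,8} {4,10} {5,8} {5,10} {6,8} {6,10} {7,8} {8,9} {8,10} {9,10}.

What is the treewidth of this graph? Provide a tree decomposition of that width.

Each bag holds 5 vertices, so the decomposition has width 4, which upper-bounds the treewidth. On the other hand G contains the 5-clique {0, 2, 4, 8, 10}. A clique must lie in a single bag of any decomposition, so no decomposition can have width below 4. The upper and lower bounds meet at 4, so that is the treewidth.

Treewidth 4.
Bags: B1 = {2, 3, 4, 8, 10}  B2 = {2, 3, 4, 7, 8}  B3 = {2, 3, 6, 8, 10}  B4 = {2, 3, 8, 9, 10}  B5 = {0, 2, 4, 8, 10}  B6 = {1, 2, 3, 4, 7}  B7 = {2, 3, 5, 8, 10}
Tree: B1–B2, B1–B3, B3–B4, B1–B5, B2–B6, B3–B7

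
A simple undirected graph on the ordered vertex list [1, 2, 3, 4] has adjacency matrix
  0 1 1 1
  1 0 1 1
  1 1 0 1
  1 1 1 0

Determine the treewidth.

A width-3 tree decomposition is:
Bags: B1 = {1, 2, 3, 4}
Tree: (single bag)
With just one bag of size 4, the width is 4 − 1 = 3, so tw(G) ≤ 3. Conversely, {1, 2, 3, 4} is a clique of size 4, and the vertices of any clique must share a bag in every tree decomposition; so some bag has ≥ 4 vertices and tw(G) ≥ 3. Combining the bounds, tw(G) = 3.

3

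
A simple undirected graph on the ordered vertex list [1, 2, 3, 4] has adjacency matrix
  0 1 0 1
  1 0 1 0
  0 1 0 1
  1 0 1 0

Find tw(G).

2

A width-2 tree decomposition is:
Bags: B1 = {1, 3, 4}  B2 = {1, 2, 3}
Tree: B1–B2
Every bag has size at most 3, so the width is 3 − 1 = 2 and tw(G) ≤ 2. Since 3–4–1–2–3 is a cycle in G, G is not acyclic. Forests are exactly the graphs of treewidth ≤ 1, so tw(G) ≥ 2. Combining the bounds, tw(G) = 2.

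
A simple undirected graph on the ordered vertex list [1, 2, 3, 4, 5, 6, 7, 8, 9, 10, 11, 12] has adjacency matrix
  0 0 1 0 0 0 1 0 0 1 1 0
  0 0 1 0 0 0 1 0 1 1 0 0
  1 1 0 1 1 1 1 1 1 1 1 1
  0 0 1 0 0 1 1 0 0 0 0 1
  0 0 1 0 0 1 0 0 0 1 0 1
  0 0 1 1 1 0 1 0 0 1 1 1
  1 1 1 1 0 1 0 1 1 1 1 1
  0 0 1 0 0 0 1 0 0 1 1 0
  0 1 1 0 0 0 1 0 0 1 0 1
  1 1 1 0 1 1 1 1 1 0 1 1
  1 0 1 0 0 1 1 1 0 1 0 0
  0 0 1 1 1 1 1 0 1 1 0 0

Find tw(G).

A width-4 tree decomposition is:
Bags: B1 = {3, 7, 8, 10, 11}  B2 = {3, 6, 7, 10, 11}  B3 = {3, 6, 7, 10, 12}  B4 = {3, 7, 9, 10, 12}  B5 = {1, 3, 7, 10, 11}  B6 = {3, 5, 6, 10, 12}  B7 = {3, 4, 6, 7, 12}  B8 = {2, 3, 7, 9, 10}
Tree: B1–B2, B2–B3, B3–B4, B2–B5, B3–B6, B3–B7, B4–B8
The largest bag has 5 vertices, giving width 4; this decomposition certifies tw(G) ≤ 4. For the lower bound, the 5 vertices {3, 5, 6, 10, 12} are pairwise adjacent, and any tree decomposition puts a clique entirely inside one bag — forcing width ≥ 4. Combining the bounds, tw(G) = 4.

4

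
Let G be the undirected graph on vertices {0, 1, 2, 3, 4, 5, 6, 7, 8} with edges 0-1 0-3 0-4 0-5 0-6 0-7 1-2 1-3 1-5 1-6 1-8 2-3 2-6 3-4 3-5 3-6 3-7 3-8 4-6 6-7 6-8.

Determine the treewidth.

3

A width-3 tree decomposition is:
Bags: B1 = {1, 2, 3, 6}  B2 = {0, 1, 3, 6}  B3 = {0, 3, 6, 7}  B4 = {0, 1, 3, 5}  B5 = {0, 3, 4, 6}  B6 = {1, 3, 6, 8}
Tree: B1–B2, B2–B3, B2–B4, B2–B5, B1–B6
The largest bag has 4 vertices, giving width 3; this decomposition certifies tw(G) ≤ 3. On the other hand G contains the 4-clique {0, 1, 3, 5}. A clique must lie in a single bag of any decomposition, so no decomposition can have width below 3. Therefore the treewidth is 3.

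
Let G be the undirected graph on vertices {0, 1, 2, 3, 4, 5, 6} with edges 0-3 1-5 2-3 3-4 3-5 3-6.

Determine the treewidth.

A width-1 tree decomposition is:
Bags: B1 = {3, 4}  B2 = {3, 6}  B3 = {3, 5}  B4 = {2, 3}  B5 = {0, 3}  B6 = {1, 5}
Tree: B1–B2, B1–B3, B2–B4, B2–B5, B3–B6
The largest bag has 2 vertices, giving width 1; this decomposition certifies tw(G) ≤ 1. G has an edge, so its treewidth is at least 1. Therefore the treewidth is 1.

1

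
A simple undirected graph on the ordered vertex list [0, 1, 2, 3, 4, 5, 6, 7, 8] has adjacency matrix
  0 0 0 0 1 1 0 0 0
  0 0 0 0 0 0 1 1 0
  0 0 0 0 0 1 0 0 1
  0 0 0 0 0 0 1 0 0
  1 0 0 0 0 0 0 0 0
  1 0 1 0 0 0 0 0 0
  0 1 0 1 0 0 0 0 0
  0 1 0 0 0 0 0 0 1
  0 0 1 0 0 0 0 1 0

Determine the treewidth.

1

A width-1 tree decomposition is:
Bags: B1 = {0, 4}  B2 = {0, 5}  B3 = {2, 5}  B4 = {2, 8}  B5 = {7, 8}  B6 = {1, 7}  B7 = {1, 6}  B8 = {3, 6}
Tree: B1–B2, B2–B3, B3–B4, B4–B5, B5–B6, B6–B7, B7–B8
The largest bag has 2 vertices, giving width 1; this decomposition certifies tw(G) ≤ 1. Since G has at least one edge (e.g. 4–0), it is not an edgeless graph, so tw(G) ≥ 1. Combining the bounds, tw(G) = 1.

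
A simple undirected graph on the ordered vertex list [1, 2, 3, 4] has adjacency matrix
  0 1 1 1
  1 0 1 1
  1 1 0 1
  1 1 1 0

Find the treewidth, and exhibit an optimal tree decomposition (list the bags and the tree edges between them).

Treewidth 3.
One such decomposition:
Bags: B1 = {1, 2, 3, 4}
Tree: (single bag)

With just one bag of size 4, the width is 4 − 1 = 3, so tw(G) ≤ 3. For the lower bound, the 4 vertices {1, 2, 3, 4} are pairwise adjacent, and any tree decomposition puts a clique entirely inside one bag — forcing width ≥ 3. Combining the bounds, tw(G) = 3.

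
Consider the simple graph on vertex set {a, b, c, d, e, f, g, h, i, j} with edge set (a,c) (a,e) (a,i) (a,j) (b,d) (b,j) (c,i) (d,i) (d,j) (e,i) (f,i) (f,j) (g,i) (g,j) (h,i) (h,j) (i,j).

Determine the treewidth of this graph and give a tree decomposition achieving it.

Each bag holds 3 vertices, so the decomposition has width 2, which upper-bounds the treewidth. For the lower bound, the 3 vertices {b, d, j} are pairwise adjacent, and any tree decomposition puts a clique entirely inside one bag — forcing width ≥ 2. Combining the bounds, tw(G) = 2.

Treewidth 2.
One optimal decomposition is:
Bags: B1 = {a, i, j}  B2 = {f, i, j}  B3 = {a, e, i}  B4 = {d, i, j}  B5 = {h, i, j}  B6 = {g, i, j}  B7 = {a, c, i}  B8 = {b, d, j}
Tree: B1–B2, B1–B3, B1–B4, B1–B5, B4–B6, B3–B7, B4–B8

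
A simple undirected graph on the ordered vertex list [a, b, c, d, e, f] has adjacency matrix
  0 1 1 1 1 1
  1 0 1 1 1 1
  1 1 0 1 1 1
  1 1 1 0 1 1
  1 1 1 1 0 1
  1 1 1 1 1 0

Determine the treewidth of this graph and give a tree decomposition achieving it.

Treewidth 5.
One such decomposition:
Bags: B1 = {a, b, c, d, e, f}
Tree: (single bag)

With just one bag of size 6, the width is 6 − 1 = 5, so tw(G) ≤ 5. For the lower bound, the 6 vertices {a, b, c, d, e, f} are pairwise adjacent, and any tree decomposition puts a clique entirely inside one bag — forcing width ≥ 5. Therefore the treewidth is 5.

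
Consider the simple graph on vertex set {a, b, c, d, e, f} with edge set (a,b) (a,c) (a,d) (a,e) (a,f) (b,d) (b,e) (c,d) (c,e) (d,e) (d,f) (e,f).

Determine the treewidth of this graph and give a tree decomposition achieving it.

Each bag holds 4 vertices, so the decomposition has width 3, which upper-bounds the treewidth. On the other hand G contains the 4-clique {a, c, d, e}. A clique must lie in a single bag of any decomposition, so no decomposition can have width below 3. The upper and lower bounds meet at 3, so that is the treewidth.

Treewidth 3.
One such decomposition:
Bags: B1 = {a, b, d, e}  B2 = {a, d, e, f}  B3 = {a, c, d, e}
Tree: B1–B2, B1–B3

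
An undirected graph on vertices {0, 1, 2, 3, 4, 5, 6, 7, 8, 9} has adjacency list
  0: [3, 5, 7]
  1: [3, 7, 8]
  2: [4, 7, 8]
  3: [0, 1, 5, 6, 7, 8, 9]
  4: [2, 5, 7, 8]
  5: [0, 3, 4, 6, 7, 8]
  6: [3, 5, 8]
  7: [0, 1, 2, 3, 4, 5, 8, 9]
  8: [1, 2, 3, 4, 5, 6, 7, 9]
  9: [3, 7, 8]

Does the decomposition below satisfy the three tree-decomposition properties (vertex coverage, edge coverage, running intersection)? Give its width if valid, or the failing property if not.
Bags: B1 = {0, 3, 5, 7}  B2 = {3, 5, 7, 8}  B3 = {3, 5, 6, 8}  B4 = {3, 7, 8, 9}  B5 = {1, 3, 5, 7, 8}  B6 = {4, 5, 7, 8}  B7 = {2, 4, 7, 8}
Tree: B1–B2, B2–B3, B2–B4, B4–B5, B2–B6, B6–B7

No — bags containing vertex 5 are not connected in the tree.

A tree decomposition must satisfy three properties: every vertex lies in some bag; for every edge, both endpoints lie together in some bag; and for every vertex, the bags containing it form a connected subtree. Here bags containing vertex 5 are not connected in the tree, so the decomposition is invalid.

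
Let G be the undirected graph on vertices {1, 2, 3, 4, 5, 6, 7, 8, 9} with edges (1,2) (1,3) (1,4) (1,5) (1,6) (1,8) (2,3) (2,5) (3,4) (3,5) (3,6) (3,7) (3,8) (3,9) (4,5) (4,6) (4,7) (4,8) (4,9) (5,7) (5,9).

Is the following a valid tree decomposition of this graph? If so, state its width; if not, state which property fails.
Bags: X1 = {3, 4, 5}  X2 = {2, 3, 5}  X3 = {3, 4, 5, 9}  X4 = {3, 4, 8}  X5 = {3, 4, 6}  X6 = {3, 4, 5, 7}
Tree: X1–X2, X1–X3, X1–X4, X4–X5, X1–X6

A tree decomposition must satisfy three properties: every vertex lies in some bag; for every edge, both endpoints lie together in some bag; and for every vertex, the bags containing it form a connected subtree. Here vertex 1 appears in no bag, so the decomposition is invalid.

No — vertex 1 appears in no bag.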